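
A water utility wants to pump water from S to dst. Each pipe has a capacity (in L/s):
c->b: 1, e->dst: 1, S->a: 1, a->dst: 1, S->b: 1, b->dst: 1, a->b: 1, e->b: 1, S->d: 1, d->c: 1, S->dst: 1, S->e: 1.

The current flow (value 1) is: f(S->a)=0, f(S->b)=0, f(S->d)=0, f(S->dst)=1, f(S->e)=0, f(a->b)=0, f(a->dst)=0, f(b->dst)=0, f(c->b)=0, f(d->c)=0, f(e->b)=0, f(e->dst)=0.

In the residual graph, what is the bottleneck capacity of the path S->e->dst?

Residual capacities along the path: S->e: 1, e->dst: 1.
Minimum is 1.

1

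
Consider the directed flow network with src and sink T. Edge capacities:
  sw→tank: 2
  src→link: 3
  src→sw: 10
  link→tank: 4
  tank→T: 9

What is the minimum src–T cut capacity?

5

Max flow = 5 (via 2 augmenting paths).
In the residual at optimum, the set reachable from src is {src, sw}.
Cut edges: src→link (cap 3), sw→tank (cap 2). Sum = 5.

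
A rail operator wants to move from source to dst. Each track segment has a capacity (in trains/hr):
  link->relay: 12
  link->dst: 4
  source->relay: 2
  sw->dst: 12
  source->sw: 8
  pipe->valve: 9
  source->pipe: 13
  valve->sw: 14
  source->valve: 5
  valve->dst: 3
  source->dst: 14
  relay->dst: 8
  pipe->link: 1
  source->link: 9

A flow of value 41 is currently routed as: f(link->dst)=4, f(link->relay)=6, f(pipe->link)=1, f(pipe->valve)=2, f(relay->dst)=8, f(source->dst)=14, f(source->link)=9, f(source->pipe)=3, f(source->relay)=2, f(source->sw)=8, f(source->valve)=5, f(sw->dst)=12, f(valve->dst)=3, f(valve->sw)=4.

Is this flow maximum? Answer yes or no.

Yes

Residual reachable from source: {pipe, source, sw, valve}; dst is not reachable.
Saturated cut: source->link, source->relay, source->dst, pipe->link, valve->dst, sw->dst with total capacity 41 = current flow value. Flow is maximum.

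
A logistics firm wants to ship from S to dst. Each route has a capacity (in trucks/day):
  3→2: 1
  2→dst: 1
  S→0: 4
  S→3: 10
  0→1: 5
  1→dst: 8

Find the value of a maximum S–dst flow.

5

Augment S→3→2→dst: bottleneck 1. Total 1.
Augment S→0→1→dst: bottleneck 4. Total 5.
No augmenting path remains in the residual graph.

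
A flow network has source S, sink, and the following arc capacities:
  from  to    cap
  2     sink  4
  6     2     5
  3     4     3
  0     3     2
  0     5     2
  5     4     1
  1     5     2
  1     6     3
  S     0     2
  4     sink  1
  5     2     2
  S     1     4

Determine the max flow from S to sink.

Augment S→1→6→2→sink: bottleneck 3. Total 3.
Augment S→1→5→2→sink: bottleneck 1. Total 4.
Augment S→0→5→4→sink: bottleneck 1. Total 5.
No augmenting path remains in the residual graph.

5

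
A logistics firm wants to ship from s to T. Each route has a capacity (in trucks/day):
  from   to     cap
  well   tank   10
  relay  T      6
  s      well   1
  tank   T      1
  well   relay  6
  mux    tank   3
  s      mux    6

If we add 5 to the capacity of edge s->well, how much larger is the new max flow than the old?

Original max flow = 2.
After raising cap(s->well), augmenting paths through that edge carry 5 more units.
New max flow = 7. Increase = 5.

5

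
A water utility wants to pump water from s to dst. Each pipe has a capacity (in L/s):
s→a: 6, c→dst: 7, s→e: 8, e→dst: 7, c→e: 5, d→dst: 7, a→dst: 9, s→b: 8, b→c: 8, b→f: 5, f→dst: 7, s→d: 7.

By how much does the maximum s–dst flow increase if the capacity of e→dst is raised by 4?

Original max flow = 28.
After raising cap(e→dst), augmenting paths through that edge carry 1 more unit.
New max flow = 29. Increase = 1.

1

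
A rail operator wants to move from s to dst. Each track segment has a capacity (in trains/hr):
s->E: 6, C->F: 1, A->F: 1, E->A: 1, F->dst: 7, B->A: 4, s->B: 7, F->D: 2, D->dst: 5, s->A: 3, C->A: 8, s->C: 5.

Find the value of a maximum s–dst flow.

Augment s->C->F->dst: bottleneck 1. Total 1.
Augment s->A->F->dst: bottleneck 1. Total 2.
No augmenting path remains in the residual graph.

2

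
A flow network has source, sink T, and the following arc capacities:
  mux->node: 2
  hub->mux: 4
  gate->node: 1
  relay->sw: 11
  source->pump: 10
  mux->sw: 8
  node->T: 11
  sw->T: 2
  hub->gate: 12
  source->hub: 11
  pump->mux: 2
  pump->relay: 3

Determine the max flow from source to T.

5

Augment source->pump->relay->sw->T: bottleneck 2. Total 2.
Augment source->pump->mux->node->T: bottleneck 2. Total 4.
Augment source->hub->gate->node->T: bottleneck 1. Total 5.
No augmenting path remains in the residual graph.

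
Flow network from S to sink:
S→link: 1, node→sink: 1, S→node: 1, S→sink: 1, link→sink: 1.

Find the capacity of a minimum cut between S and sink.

Max flow = 3 (via 3 augmenting paths).
In the residual at optimum, the set reachable from S is {S}.
Cut edges: S→node (cap 1), S→link (cap 1), S→sink (cap 1). Sum = 3.

3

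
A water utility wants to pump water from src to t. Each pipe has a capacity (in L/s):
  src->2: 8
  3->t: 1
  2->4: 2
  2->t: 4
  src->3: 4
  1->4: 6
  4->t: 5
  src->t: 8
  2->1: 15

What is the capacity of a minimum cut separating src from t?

Max flow = 17 (via 5 augmenting paths).
In the residual at optimum, the set reachable from src is {3, src}.
Cut edges: src->2 (cap 8), src->t (cap 8), 3->t (cap 1). Sum = 17.

17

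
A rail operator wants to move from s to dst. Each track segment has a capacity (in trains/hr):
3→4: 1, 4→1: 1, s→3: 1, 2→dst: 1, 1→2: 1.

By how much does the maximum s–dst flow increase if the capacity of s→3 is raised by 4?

0

Original max flow = 1.
Even with extra capacity on s→3, another cut of capacity 1 remains binding.
New max flow = 1. Increase = 0.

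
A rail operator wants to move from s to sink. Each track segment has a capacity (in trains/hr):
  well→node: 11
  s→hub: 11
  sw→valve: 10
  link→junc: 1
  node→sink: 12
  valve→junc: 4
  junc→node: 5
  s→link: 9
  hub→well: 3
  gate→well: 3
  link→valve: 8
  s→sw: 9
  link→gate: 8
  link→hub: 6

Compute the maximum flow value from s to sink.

Augment s→link→junc→node→sink: bottleneck 1. Total 1.
Augment s→hub→well→node→sink: bottleneck 3. Total 4.
Augment s→sw→valve→junc→node→sink: bottleneck 4. Total 8.
Augment s→link→gate→well→node→sink: bottleneck 3. Total 11.
No augmenting path remains in the residual graph.

11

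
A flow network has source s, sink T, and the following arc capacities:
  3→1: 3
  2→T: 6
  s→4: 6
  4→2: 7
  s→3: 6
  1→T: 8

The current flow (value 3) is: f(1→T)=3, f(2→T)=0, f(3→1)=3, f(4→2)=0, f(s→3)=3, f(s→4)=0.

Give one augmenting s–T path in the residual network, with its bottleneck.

s→4→2→T, bottleneck 6

Residual along s→4→2→T: s→4: 6, 4→2: 7, 2→T: 6.
Bottleneck = min = 6.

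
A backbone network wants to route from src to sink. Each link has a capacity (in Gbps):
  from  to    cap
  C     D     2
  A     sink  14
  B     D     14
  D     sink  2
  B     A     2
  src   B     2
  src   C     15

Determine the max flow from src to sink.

Augment src→B→A→sink: bottleneck 2. Total 2.
Augment src→C→D→sink: bottleneck 2. Total 4.
No augmenting path remains in the residual graph.

4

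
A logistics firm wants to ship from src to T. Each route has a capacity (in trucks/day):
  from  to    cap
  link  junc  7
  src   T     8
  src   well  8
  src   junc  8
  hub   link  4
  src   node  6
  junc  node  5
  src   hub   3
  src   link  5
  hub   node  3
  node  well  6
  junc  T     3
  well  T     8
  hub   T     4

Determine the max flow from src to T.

22

Augment src->T: bottleneck 8. Total 8.
Augment src->hub->T: bottleneck 3. Total 11.
Augment src->junc->T: bottleneck 3. Total 14.
Augment src->well->T: bottleneck 8. Total 22.
No augmenting path remains in the residual graph.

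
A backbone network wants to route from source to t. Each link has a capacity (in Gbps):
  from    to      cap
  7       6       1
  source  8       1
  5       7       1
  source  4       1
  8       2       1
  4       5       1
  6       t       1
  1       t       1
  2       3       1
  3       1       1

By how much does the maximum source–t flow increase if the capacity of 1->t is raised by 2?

Original max flow = 2.
Edge 1->t does not cross the min cut (source side {source}), so extra capacity there cannot help.
New max flow = 2. Increase = 0.

0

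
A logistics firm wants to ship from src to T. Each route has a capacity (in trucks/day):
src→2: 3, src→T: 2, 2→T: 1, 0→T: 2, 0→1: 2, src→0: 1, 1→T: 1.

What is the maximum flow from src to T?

Augment src→T: bottleneck 2. Total 2.
Augment src→0→T: bottleneck 1. Total 3.
Augment src→2→T: bottleneck 1. Total 4.
No augmenting path remains in the residual graph.

4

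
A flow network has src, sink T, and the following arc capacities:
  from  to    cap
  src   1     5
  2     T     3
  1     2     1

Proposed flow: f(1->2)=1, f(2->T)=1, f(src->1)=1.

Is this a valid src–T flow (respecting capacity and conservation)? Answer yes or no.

Every edge has 0 ≤ f(e) ≤ cap(e).
At each intermediate node, inflow equals outflow.

Yes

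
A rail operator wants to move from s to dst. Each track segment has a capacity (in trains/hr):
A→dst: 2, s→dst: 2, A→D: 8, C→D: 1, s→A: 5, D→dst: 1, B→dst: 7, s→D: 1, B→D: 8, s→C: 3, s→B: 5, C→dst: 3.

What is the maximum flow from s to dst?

Augment s→dst: bottleneck 2. Total 2.
Augment s→B→dst: bottleneck 5. Total 7.
Augment s→A→dst: bottleneck 2. Total 9.
Augment s→C→dst: bottleneck 3. Total 12.
Augment s→D→dst: bottleneck 1. Total 13.
No augmenting path remains in the residual graph.

13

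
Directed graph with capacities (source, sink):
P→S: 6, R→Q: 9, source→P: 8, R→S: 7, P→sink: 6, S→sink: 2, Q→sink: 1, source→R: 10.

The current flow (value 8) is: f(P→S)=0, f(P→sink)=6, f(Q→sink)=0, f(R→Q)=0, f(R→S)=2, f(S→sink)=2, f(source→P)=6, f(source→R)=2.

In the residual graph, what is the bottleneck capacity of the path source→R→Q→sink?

Residual capacities along the path: source→R: 8, R→Q: 9, Q→sink: 1.
Minimum is 1.

1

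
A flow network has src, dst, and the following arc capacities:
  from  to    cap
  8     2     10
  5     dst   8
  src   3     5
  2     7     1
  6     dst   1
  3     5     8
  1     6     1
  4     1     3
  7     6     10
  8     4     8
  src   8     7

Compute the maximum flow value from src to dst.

Augment src→3→5→dst: bottleneck 5. Total 5.
Augment src→8→4→1→6→dst: bottleneck 1. Total 6.
No augmenting path remains in the residual graph.

6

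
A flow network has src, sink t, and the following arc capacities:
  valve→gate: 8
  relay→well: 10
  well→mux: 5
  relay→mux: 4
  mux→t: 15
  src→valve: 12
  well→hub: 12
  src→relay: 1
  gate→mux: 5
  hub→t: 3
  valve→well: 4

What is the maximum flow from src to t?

Augment src→relay→mux→t: bottleneck 1. Total 1.
Augment src→valve→well→hub→t: bottleneck 3. Total 4.
Augment src→valve→well→mux→t: bottleneck 1. Total 5.
Augment src→valve→gate→mux→t: bottleneck 5. Total 10.
No augmenting path remains in the residual graph.

10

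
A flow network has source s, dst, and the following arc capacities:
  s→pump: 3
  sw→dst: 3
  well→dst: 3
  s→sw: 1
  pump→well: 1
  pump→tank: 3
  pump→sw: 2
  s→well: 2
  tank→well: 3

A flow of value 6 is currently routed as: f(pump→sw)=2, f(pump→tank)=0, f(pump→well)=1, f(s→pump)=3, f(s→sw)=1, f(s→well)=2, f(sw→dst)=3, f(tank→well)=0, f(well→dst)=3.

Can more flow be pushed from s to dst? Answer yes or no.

Residual reachable from s: {s}; dst is not reachable.
Saturated cut: s→pump, s→well, s→sw with total capacity 6 = current flow value. Flow is maximum.

No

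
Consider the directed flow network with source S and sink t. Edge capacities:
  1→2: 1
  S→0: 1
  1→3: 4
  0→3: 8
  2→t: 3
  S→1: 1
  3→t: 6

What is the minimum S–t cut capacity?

2

Max flow = 2 (via 2 augmenting paths).
In the residual at optimum, the set reachable from S is {S}.
Cut edges: S→0 (cap 1), S→1 (cap 1). Sum = 2.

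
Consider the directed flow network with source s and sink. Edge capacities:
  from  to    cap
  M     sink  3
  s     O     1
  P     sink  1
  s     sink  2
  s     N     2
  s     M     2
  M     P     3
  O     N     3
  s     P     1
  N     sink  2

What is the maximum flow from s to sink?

7

Augment s->sink: bottleneck 2. Total 2.
Augment s->M->sink: bottleneck 2. Total 4.
Augment s->P->sink: bottleneck 1. Total 5.
Augment s->N->sink: bottleneck 2. Total 7.
No augmenting path remains in the residual graph.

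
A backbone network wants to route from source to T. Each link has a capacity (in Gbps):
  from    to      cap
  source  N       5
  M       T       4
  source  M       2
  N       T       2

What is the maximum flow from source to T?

4

Augment source->M->T: bottleneck 2. Total 2.
Augment source->N->T: bottleneck 2. Total 4.
No augmenting path remains in the residual graph.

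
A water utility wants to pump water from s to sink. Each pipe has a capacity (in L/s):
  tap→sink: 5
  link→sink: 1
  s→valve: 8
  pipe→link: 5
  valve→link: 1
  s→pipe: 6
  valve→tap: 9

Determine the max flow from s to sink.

6

Augment s→valve→tap→sink: bottleneck 5. Total 5.
Augment s→valve→link→sink: bottleneck 1. Total 6.
No augmenting path remains in the residual graph.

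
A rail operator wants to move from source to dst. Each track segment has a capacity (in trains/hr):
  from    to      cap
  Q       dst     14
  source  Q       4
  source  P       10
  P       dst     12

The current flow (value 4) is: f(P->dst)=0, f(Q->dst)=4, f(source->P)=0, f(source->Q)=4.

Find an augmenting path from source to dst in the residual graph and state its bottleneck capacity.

source->P->dst, bottleneck 10

Residual along source->P->dst: source->P: 10, P->dst: 12.
Bottleneck = min = 10.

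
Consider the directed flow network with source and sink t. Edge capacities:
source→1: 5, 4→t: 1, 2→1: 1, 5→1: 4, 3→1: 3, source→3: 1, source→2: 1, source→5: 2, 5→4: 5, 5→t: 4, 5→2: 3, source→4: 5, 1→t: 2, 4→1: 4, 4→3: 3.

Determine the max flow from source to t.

Augment source→5→t: bottleneck 2. Total 2.
Augment source→4→t: bottleneck 1. Total 3.
Augment source→1→t: bottleneck 2. Total 5.
No augmenting path remains in the residual graph.

5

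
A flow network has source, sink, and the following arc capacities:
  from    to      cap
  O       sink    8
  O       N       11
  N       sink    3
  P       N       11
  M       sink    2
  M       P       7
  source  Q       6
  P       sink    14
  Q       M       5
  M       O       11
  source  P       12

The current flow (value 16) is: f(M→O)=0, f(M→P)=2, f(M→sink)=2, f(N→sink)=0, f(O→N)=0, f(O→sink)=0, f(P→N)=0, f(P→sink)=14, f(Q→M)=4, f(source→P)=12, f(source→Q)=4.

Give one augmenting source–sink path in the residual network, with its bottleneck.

Residual along source→Q→M→O→sink: source→Q: 2, Q→M: 1, M→O: 11, O→sink: 8.
Bottleneck = min = 1.

source→Q→M→O→sink, bottleneck 1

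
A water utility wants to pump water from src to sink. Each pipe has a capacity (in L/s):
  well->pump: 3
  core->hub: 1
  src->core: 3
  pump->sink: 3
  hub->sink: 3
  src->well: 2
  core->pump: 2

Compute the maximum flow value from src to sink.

Augment src->core->hub->sink: bottleneck 1. Total 1.
Augment src->core->pump->sink: bottleneck 2. Total 3.
Augment src->well->pump->sink: bottleneck 1. Total 4.
No augmenting path remains in the residual graph.

4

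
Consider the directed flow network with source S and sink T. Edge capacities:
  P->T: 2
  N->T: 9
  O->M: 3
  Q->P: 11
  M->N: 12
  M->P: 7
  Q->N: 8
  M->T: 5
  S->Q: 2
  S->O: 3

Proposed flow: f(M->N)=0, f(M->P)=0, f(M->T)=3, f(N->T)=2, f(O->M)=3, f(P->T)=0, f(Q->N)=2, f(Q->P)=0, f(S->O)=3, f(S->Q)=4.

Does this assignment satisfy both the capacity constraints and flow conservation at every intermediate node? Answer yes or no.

No

Capacity violated on S->Q: flow 4 > capacity 2.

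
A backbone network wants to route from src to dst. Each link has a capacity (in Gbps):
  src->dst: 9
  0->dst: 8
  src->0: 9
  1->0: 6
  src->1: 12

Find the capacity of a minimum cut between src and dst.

17

Max flow = 17 (via 2 augmenting paths).
In the residual at optimum, the set reachable from src is {0, 1, src}.
Cut edges: src->dst (cap 9), 0->dst (cap 8). Sum = 17.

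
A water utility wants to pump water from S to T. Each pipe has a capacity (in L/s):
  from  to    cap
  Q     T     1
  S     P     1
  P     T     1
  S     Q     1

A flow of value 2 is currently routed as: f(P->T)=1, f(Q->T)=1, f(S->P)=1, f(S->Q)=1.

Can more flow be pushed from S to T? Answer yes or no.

No

Residual reachable from S: {S}; T is not reachable.
Saturated cut: S->P, S->Q with total capacity 2 = current flow value. Flow is maximum.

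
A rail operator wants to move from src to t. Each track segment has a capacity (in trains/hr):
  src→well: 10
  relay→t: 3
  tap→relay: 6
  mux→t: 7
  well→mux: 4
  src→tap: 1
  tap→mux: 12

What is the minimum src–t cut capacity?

Max flow = 5 (via 2 augmenting paths).
In the residual at optimum, the set reachable from src is {src, well}.
Cut edges: src→tap (cap 1), well→mux (cap 4). Sum = 5.

5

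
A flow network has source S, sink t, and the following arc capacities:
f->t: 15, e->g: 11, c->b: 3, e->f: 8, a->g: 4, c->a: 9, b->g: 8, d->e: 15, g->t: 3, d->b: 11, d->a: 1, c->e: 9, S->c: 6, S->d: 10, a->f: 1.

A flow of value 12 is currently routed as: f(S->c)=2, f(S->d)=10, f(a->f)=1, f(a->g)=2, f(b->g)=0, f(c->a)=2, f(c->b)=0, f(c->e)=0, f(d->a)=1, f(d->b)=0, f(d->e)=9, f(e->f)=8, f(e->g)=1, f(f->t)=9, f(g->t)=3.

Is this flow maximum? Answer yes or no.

Residual reachable from S: {S, a, b, c, d, e, g}; t is not reachable.
Saturated cut: e->f, a->f, g->t with total capacity 12 = current flow value. Flow is maximum.

Yes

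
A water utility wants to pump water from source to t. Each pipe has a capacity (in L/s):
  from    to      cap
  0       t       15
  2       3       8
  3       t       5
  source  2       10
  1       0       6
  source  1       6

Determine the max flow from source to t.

Augment source→1→0→t: bottleneck 6. Total 6.
Augment source→2→3→t: bottleneck 5. Total 11.
No augmenting path remains in the residual graph.

11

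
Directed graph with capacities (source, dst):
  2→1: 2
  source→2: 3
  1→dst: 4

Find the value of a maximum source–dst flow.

Augment source→2→1→dst: bottleneck 2. Total 2.
No augmenting path remains in the residual graph.

2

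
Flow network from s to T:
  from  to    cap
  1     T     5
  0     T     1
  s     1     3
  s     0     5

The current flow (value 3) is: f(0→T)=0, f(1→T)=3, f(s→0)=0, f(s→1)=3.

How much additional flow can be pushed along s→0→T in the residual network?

Residual capacities along the path: s→0: 5, 0→T: 1.
Minimum is 1.

1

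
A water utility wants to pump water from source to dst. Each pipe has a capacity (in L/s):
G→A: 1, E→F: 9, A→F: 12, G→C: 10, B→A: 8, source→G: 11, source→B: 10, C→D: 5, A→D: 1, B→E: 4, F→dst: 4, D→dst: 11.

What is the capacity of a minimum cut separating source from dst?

10

Max flow = 10 (via 3 augmenting paths).
In the residual at optimum, the set reachable from source is {A, B, C, E, F, G, source}.
Cut edges: C→D (cap 5), A→D (cap 1), F→dst (cap 4). Sum = 10.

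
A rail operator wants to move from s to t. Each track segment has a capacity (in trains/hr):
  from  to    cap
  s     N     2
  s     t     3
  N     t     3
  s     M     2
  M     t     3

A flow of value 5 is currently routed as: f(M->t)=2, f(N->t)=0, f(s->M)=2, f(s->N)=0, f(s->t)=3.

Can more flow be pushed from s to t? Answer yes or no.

Residual path s->N->t has bottleneck 2 > 0.
Pushing 2 along it raises the flow to 7, so the given flow is not maximum.

Yes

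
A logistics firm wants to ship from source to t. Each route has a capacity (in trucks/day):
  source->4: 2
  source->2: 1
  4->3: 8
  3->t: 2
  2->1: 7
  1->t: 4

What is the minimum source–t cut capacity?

Max flow = 3 (via 2 augmenting paths).
In the residual at optimum, the set reachable from source is {source}.
Cut edges: source->2 (cap 1), source->4 (cap 2). Sum = 3.

3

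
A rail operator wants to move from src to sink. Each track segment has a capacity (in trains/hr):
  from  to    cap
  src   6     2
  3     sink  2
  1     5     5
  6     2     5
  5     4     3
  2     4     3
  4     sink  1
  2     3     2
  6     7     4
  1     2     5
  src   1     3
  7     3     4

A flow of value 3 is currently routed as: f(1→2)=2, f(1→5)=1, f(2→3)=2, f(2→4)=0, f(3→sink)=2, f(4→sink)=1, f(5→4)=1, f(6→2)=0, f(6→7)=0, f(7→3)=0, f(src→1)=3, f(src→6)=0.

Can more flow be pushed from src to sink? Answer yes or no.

Residual reachable from src: {1, 2, 3, 4, 5, 6, 7, src}; sink is not reachable.
Saturated cut: 4→sink, 3→sink with total capacity 3 = current flow value. Flow is maximum.

No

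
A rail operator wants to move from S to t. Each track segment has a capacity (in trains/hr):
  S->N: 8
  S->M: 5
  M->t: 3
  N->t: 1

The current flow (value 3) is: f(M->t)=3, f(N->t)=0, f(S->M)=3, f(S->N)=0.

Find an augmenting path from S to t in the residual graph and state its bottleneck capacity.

S->N->t, bottleneck 1

Residual along S->N->t: S->N: 8, N->t: 1.
Bottleneck = min = 1.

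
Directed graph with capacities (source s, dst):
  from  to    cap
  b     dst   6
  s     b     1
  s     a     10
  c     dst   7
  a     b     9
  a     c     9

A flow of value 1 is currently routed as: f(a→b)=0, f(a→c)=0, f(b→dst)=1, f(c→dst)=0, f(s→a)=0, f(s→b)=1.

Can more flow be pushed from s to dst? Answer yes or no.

Yes

Residual path s→a→c→dst has bottleneck 7 > 0.
Pushing 7 along it raises the flow to 8, so the given flow is not maximum.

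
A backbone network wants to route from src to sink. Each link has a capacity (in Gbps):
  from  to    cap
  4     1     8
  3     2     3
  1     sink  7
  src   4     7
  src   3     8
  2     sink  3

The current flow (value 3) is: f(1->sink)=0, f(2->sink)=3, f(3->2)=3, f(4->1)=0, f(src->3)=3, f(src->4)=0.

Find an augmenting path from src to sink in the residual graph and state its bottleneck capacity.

Residual along src->4->1->sink: src->4: 7, 4->1: 8, 1->sink: 7.
Bottleneck = min = 7.

src->4->1->sink, bottleneck 7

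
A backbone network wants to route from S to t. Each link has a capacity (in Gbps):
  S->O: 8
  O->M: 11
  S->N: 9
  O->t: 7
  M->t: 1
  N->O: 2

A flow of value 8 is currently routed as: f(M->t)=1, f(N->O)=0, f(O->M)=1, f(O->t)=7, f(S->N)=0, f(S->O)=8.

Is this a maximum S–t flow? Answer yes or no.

Yes

Residual reachable from S: {M, N, O, S}; t is not reachable.
Saturated cut: O->t, M->t with total capacity 8 = current flow value. Flow is maximum.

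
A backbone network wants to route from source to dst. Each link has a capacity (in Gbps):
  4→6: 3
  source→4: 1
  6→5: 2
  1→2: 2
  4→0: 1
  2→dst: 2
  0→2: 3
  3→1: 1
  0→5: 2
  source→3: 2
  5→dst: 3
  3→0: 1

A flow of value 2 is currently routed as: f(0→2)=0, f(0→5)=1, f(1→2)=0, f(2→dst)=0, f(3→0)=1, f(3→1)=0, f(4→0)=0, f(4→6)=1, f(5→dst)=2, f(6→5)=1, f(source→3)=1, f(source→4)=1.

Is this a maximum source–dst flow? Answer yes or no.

Residual path source→3→1→2→dst has bottleneck 1 > 0.
Pushing 1 along it raises the flow to 3, so the given flow is not maximum.

No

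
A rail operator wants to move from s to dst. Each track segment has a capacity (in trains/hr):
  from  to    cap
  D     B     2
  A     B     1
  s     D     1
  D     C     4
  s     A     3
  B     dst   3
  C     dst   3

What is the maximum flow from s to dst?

2

Augment s->A->B->dst: bottleneck 1. Total 1.
Augment s->D->B->dst: bottleneck 1. Total 2.
No augmenting path remains in the residual graph.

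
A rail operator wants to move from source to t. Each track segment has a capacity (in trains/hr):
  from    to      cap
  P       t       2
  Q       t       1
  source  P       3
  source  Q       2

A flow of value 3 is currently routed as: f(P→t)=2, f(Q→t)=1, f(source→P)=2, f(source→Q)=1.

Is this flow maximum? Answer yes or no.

Residual reachable from source: {P, Q, source}; t is not reachable.
Saturated cut: P→t, Q→t with total capacity 3 = current flow value. Flow is maximum.

Yes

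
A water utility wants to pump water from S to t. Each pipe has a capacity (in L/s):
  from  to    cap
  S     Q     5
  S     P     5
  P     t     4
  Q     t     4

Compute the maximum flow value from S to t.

8

Augment S→P→t: bottleneck 4. Total 4.
Augment S→Q→t: bottleneck 4. Total 8.
No augmenting path remains in the residual graph.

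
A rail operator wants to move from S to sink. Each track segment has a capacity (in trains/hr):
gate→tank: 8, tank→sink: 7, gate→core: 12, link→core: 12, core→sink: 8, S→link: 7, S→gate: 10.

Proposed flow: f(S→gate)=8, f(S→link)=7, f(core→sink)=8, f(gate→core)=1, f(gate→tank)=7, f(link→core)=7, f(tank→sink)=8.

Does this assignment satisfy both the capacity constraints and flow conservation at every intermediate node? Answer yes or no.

Capacity violated on tank→sink: flow 8 > capacity 7.

No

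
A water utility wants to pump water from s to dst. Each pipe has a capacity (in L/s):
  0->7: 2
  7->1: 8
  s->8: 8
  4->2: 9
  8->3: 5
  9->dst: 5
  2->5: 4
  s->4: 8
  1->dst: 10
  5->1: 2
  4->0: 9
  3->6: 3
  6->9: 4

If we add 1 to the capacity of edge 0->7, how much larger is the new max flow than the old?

1

Original max flow = 7.
After raising cap(0->7), augmenting paths through that edge carry 1 more unit.
New max flow = 8. Increase = 1.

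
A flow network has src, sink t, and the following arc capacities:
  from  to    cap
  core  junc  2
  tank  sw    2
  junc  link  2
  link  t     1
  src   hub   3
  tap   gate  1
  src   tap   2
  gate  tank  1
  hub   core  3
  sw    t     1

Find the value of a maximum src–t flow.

2

Augment src→hub→core→junc→link→t: bottleneck 1. Total 1.
Augment src→tap→gate→tank→sw→t: bottleneck 1. Total 2.
No augmenting path remains in the residual graph.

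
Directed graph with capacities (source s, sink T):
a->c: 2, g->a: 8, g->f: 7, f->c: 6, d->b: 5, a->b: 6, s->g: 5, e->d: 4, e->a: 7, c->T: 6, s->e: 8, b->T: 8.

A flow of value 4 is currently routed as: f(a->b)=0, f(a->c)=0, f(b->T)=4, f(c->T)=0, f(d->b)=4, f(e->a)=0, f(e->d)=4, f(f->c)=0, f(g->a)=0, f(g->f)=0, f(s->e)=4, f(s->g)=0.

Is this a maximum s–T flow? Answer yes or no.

Residual path s->e->a->b->T has bottleneck 4 > 0.
Pushing 4 along it raises the flow to 8, so the given flow is not maximum.

No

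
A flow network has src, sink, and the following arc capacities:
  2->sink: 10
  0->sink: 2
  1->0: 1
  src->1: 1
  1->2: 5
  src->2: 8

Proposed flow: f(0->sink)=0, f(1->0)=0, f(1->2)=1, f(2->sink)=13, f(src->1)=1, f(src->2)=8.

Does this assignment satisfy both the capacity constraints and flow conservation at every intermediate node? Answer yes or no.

No

Capacity violated on 2->sink: flow 13 > capacity 10.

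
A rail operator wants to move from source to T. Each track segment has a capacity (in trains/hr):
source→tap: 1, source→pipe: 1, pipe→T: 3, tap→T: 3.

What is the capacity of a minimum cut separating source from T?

Max flow = 2 (via 2 augmenting paths).
In the residual at optimum, the set reachable from source is {source}.
Cut edges: source→tap (cap 1), source→pipe (cap 1). Sum = 2.

2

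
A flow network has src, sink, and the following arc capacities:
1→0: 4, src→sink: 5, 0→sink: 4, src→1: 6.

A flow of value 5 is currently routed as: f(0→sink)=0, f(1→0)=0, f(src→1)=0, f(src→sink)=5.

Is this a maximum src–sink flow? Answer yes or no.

Residual path src→1→0→sink has bottleneck 4 > 0.
Pushing 4 along it raises the flow to 9, so the given flow is not maximum.

No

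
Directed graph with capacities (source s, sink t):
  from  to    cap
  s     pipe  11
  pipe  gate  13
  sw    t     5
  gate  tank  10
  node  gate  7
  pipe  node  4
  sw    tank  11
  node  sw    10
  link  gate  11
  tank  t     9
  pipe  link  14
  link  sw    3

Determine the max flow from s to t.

Augment s->pipe->link->sw->t: bottleneck 3. Total 3.
Augment s->pipe->node->sw->t: bottleneck 2. Total 5.
Augment s->pipe->gate->tank->t: bottleneck 6. Total 11.
No augmenting path remains in the residual graph.

11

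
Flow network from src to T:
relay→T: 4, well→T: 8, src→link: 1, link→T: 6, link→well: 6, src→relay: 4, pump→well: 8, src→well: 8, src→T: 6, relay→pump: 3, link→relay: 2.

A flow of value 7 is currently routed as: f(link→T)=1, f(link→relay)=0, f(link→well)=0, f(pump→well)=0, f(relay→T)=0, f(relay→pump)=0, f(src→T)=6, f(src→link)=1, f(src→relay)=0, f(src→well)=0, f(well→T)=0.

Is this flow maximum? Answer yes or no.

No

Residual path src→relay→T has bottleneck 4 > 0.
Pushing 4 along it raises the flow to 11, so the given flow is not maximum.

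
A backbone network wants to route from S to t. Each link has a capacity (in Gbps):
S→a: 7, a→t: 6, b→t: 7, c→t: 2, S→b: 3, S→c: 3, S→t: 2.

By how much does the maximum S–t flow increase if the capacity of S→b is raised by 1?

Original max flow = 13.
After raising cap(S→b), augmenting paths through that edge carry 1 more unit.
New max flow = 14. Increase = 1.

1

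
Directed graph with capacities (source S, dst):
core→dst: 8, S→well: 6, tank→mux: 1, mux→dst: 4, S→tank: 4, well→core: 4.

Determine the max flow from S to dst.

Augment S→well→core→dst: bottleneck 4. Total 4.
Augment S→tank→mux→dst: bottleneck 1. Total 5.
No augmenting path remains in the residual graph.

5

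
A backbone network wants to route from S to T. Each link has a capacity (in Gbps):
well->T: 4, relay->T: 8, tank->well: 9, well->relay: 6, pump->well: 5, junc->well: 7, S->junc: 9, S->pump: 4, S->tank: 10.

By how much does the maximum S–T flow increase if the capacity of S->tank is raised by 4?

0

Original max flow = 10.
Edge S->tank does not cross the min cut (source side {S, junc, pump, tank, well}), so extra capacity there cannot help.
New max flow = 10. Increase = 0.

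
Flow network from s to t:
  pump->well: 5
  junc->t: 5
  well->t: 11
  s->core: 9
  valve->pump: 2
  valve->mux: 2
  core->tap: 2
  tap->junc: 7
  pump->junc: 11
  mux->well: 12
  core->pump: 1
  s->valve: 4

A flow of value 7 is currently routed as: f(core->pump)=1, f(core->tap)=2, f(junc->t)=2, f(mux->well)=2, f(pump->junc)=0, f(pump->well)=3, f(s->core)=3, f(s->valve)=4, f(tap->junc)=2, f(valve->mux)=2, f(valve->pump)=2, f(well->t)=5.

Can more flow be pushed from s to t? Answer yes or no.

No

Residual reachable from s: {core, s}; t is not reachable.
Saturated cut: s->valve, core->pump, core->tap with total capacity 7 = current flow value. Flow is maximum.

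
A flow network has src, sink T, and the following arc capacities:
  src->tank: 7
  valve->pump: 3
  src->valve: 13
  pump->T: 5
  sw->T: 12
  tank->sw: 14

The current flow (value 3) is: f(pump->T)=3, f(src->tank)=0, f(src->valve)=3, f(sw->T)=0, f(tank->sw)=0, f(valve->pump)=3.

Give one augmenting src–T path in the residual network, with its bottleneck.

src->tank->sw->T, bottleneck 7

Residual along src->tank->sw->T: src->tank: 7, tank->sw: 14, sw->T: 12.
Bottleneck = min = 7.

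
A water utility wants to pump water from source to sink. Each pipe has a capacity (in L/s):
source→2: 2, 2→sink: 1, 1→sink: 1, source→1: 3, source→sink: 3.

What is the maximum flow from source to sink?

5

Augment source→sink: bottleneck 3. Total 3.
Augment source→1→sink: bottleneck 1. Total 4.
Augment source→2→sink: bottleneck 1. Total 5.
No augmenting path remains in the residual graph.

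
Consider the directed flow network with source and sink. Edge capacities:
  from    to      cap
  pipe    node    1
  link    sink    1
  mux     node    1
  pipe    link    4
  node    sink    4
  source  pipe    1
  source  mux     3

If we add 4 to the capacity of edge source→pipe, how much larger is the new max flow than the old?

Original max flow = 2.
After raising cap(source→pipe), augmenting paths through that edge carry 1 more unit.
New max flow = 3. Increase = 1.

1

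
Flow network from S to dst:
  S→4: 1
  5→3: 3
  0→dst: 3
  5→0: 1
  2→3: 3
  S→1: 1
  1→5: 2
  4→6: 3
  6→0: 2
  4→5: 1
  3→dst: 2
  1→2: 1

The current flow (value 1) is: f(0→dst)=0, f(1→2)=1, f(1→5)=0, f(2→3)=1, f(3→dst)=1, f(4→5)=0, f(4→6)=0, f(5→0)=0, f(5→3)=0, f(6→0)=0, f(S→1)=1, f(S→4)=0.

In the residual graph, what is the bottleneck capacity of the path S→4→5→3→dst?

Residual capacities along the path: S→4: 1, 4→5: 1, 5→3: 3, 3→dst: 1.
Minimum is 1.

1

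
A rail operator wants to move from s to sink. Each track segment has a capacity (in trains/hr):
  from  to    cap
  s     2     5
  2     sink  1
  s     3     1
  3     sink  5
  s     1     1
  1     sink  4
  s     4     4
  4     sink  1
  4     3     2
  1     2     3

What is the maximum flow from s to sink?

Augment s→1→sink: bottleneck 1. Total 1.
Augment s→4→sink: bottleneck 1. Total 2.
Augment s→2→sink: bottleneck 1. Total 3.
Augment s→3→sink: bottleneck 1. Total 4.
Augment s→4→3→sink: bottleneck 2. Total 6.
No augmenting path remains in the residual graph.

6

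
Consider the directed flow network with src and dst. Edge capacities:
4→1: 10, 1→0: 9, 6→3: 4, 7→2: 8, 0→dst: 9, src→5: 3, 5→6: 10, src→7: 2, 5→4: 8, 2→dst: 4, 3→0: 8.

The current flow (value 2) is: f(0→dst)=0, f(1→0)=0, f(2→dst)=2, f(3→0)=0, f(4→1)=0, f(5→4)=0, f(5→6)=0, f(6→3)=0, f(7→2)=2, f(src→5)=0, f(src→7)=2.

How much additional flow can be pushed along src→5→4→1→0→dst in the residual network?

Residual capacities along the path: src→5: 3, 5→4: 8, 4→1: 10, 1→0: 9, 0→dst: 9.
Minimum is 3.

3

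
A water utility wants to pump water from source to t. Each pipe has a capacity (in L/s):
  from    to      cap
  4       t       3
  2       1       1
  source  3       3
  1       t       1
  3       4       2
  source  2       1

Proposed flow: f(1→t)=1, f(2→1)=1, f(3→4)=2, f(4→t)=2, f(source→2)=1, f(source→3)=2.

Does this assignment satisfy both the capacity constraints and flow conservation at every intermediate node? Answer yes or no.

Every edge has 0 ≤ f(e) ≤ cap(e).
At each intermediate node, inflow equals outflow.

Yes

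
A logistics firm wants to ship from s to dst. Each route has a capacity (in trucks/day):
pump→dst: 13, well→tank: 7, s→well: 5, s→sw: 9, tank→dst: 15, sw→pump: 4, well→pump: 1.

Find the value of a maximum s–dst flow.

Augment s→well→tank→dst: bottleneck 5. Total 5.
Augment s→sw→pump→dst: bottleneck 4. Total 9.
No augmenting path remains in the residual graph.

9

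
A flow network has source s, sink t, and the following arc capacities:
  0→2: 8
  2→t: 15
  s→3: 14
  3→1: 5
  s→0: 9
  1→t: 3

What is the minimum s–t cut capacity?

11

Max flow = 11 (via 2 augmenting paths).
In the residual at optimum, the set reachable from s is {0, 1, 3, s}.
Cut edges: 0→2 (cap 8), 1→t (cap 3). Sum = 11.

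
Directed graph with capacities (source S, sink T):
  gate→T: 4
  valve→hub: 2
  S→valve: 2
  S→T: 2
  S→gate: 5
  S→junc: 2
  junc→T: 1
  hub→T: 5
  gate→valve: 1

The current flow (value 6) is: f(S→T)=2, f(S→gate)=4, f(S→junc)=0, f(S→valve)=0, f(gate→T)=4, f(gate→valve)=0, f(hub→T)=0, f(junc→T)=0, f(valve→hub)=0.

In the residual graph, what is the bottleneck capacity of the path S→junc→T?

Residual capacities along the path: S→junc: 2, junc→T: 1.
Minimum is 1.

1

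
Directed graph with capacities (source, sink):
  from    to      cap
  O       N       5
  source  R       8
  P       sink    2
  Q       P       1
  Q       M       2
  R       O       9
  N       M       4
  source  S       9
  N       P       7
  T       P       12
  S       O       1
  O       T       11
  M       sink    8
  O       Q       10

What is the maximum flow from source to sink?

8

Augment source->S->O->Q->M->sink: bottleneck 1. Total 1.
Augment source->R->O->Q->M->sink: bottleneck 1. Total 2.
Augment source->R->O->Q->P->sink: bottleneck 1. Total 3.
Augment source->R->O->N->P->sink: bottleneck 1. Total 4.
Augment source->R->O->N->M->sink: bottleneck 4. Total 8.
No augmenting path remains in the residual graph.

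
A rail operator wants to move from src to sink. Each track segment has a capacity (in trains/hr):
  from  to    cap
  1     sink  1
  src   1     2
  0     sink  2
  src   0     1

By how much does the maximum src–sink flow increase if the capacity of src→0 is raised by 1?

Original max flow = 2.
After raising cap(src→0), augmenting paths through that edge carry 1 more unit.
New max flow = 3. Increase = 1.

1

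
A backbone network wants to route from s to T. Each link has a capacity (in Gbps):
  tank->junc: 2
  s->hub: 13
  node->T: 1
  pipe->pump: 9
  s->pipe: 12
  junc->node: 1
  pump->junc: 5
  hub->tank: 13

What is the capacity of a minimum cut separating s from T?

Max flow = 1 (via 1 augmenting path).
In the residual at optimum, the set reachable from s is {hub, junc, pipe, pump, s, tank}.
Cut edges: junc->node (cap 1). Sum = 1.

1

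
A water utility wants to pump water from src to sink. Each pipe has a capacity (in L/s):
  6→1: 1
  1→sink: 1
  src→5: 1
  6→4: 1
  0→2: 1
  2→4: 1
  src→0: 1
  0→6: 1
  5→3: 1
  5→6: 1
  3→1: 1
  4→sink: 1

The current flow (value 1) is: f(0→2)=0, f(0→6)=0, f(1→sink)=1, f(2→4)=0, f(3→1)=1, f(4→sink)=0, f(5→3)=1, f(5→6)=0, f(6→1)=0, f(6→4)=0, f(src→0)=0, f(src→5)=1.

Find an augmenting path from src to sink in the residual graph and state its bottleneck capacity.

Residual along src→0→6→4→sink: src→0: 1, 0→6: 1, 6→4: 1, 4→sink: 1.
Bottleneck = min = 1.

src→0→6→4→sink, bottleneck 1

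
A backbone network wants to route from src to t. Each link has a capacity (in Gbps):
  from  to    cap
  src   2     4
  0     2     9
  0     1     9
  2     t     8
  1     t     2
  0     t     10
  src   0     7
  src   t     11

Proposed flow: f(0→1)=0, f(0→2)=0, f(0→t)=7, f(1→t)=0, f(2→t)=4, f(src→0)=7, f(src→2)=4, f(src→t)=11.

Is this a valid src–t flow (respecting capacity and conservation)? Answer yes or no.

Every edge has 0 ≤ f(e) ≤ cap(e).
At each intermediate node, inflow equals outflow.

Yes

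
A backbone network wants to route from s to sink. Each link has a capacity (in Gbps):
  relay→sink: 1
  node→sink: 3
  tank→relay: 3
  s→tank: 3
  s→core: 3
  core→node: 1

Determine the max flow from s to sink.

Augment s→tank→relay→sink: bottleneck 1. Total 1.
Augment s→core→node→sink: bottleneck 1. Total 2.
No augmenting path remains in the residual graph.

2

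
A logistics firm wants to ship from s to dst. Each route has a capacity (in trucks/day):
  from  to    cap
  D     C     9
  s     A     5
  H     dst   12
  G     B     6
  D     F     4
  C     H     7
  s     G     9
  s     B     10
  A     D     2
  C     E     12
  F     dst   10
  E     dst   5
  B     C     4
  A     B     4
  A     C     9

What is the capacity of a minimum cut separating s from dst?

Max flow = 9 (via 3 augmenting paths).
In the residual at optimum, the set reachable from s is {B, G, s}.
Cut edges: s->A (cap 5), B->C (cap 4). Sum = 9.

9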